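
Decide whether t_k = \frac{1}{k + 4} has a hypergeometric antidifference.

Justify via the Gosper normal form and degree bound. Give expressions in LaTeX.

The ratio is (k + 4)/(k + 5).
Factor: A=k + 4; B=k + 5; C=1.
Set up (k + 4)·f(k+1) − (k + 4)·f(k) − (1) = 0.
From deg A=1, deg B=1, deg C=0: d=0.
Put f(k) = c0: A·f(k+1) − B(k−1)·f(k) − C = -1; need -1 = 0 — inconsistent ⇒ no f, not summable.

No — the linear system for f has no solution.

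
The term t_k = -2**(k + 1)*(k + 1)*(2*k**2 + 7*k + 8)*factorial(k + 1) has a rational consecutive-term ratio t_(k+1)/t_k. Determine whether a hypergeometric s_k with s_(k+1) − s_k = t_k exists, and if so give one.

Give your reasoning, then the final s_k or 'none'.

t_(k+1)/t_k = (k + 2)**2*(14*k + 4*(k + 1)**2 + 30)/((k + 1)*(2*k**2 + 7*k + 8)).
Take A(k)=2*k + 4, B(k)=1, C(k)=k**3 + 9*k**2/2 + 15*k/2 + 4.
Key eq: (2*k + 4)·f(k+1) = (1)·f(k) + (k**3 + 9*k**2/2 + 15*k/2 + 4).
deg f ≤ 2 (via 1,0,3).
Solve for f: f(k) = k*(k + 1)/2 (degree 2 ≤ 2).
Then R = B(k−1)f/C = k/(2*k**2 + 7*k + 8), so s_k = R(k)·t_k = -2**(k + 1)*k*(k + 1)*factorial(k + 1).
Verify: -2**(k + 1)*(k + 1)*(2*k**2 + 7*k + 8)*factorial(k + 1) matches t_k.

s_k = -2**(k + 1)*k*(k + 1)*factorial(k + 1)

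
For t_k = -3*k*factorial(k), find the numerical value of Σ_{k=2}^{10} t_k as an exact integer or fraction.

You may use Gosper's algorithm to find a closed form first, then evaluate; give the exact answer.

Compute t_(k+1)/t_k: get (k + 1)**2/k.
Take A(k)=k + 1, B(k)=1, C(k)=k.
Set up (k + 1)·f(k+1) − (1)·f(k) − (k) = 0.
deg f ≤ 0 (via 1,0,1).
Solving with deg f ≤ 0: f(k) = 1.
R(k) = B(k−1)·f(k)/C(k) = 1/k; s_k = R·t_k = -3*factorial(k).
s_(k+1) − s_k = -3*k*factorial(k) = t_k.
Sum = s_(11) − s_(2); s_(11) = -119750400, s_(2) = -6 ⇒ -119750394.

Σ = -119750394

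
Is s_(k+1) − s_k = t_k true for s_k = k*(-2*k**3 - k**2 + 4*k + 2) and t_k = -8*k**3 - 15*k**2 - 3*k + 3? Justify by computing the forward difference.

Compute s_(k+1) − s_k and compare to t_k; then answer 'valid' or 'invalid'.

s_(k+1) = -2*k**4 - 9*k**3 - 11*k**2 - k + 3
s_(k+1) − s_k = -8*k**3 - 15*k**2 - 3*k + 3
(s_(k+1) − s_k) − t_k = 0

Valid: the claim telescopes to t_k.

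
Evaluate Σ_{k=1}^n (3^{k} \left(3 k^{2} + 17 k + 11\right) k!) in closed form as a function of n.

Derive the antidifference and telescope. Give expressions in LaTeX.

t_(k+1)/t_k = 3*(3*k**3 + 26*k**2 + 54*k + 31)/(3*k**2 + 17*k + 11).
Normal form (A,B,C) = (3*k + 3, 1, k**2 + 17*k/3 + 11/3).
Need (3*k + 3)·f(k+1) − (1)·f(k) = k**2 + 17*k/3 + 11/3.
From deg A=1, deg B=0, deg C=2: d=1.
Solving with deg f ≤ 1: f(k) = (k + 4)/3.
Certificate R = B(k−1)f/C = (k + 4)/(3*k**2 + 17*k + 11) gives s_k = 3**k*(k + 4)*factorial(k).
Check: Δs_k = 3**k*(3*k**2 + 17*k + 11)*factorial(k). ✓
Evaluate: s_(n+1) = 3**(n + 1)*(n + 5)*factorial(n + 1); subtract s_(1) = 15 ⇒ S(n) = 3*3**n*n**2*factorial(n) + 18*3**n*n*factorial(n) + 15*3**n*factorial(n) - 15.

S(n) = 3 \cdot 3^{n} n^{2} n! + 18 \cdot 3^{n} n n! + 15 \cdot 3^{n} n! - 15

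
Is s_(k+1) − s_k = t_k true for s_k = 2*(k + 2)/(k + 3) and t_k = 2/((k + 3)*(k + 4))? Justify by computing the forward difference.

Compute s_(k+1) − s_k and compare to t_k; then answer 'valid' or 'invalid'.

valid (s_(k+1) − s_k reduces to t_k)

s_(k+1) = 2*(k + 3)/(k + 4)
s_(k+1) − s_k = 2/(k**2 + 7*k + 12)
(s_(k+1) − s_k) − t_k = 0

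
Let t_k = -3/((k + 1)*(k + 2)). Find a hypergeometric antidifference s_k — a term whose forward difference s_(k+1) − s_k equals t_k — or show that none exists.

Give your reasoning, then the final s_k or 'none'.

Compute t_(k+1)/t_k: get (k + 1)/(k + 3).
Normal form (A,B,C) = (k + 1, k + 3, 1).
Key eq: (k + 1)·f(k+1) = (k + 2)·f(k) + (1).
d = 1 from the (1,1,0) case.
Match coefficients ⇒ f(k) = k.
So s_k = (B(k−1)f/C)·t_k = (k*(k + 2))·t_k = -3*k/(k + 1).
s_(k+1) − s_k = -3/(k**2 + 3*k + 2) = t_k.

s_k = -3*k/(k + 1)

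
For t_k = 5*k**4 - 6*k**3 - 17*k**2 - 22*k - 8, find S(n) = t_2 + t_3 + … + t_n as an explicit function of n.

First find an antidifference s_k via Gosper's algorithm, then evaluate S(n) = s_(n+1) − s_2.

Step 1: r(k) = (5*k**4 + 14*k**3 - 5*k**2 - 54*k - 48)/(5*k**4 - 6*k**3 - 17*k**2 - 22*k - 8).
Factor: A=1; B=1; C=k**4 - 6*k**3/5 - 17*k**2/5 - 22*k/5 - 8/5.
Solve (1)·f(k+1) − (1)·f(k) = k**4 - 6*k**3/5 - 17*k**2/5 - 22*k/5 - 8/5.
From deg A=0, deg B=0, deg C=4: d=5.
Solving with deg f ≤ 5: f(k) = k**2*(k**3 - 4*k**2 - k - 4)/5.
Then R = B(k−1)f/C = k**2*(k**3 - 4*k**2 - k - 4)/(5*k**4 - 6*k**3 - 17*k**2 - 22*k - 8), so s_k = R(k)·t_k = k**2*(k**3 - 4*k**2 - k - 4).
s_(k+1) − s_k = 5*k**4 - 6*k**3 - 17*k**2 - 22*k - 8 = t_k.
s_(n+1) = n**5 + n**4 - 7*n**3 - 21*n**2 - 22*n - 8 and s_(2) = -56, so S(n) = n**5 + n**4 - 7*n**3 - 21*n**2 - 22*n + 48.

S(n) = n**5 + n**4 - 7*n**3 - 21*n**2 - 22*n + 48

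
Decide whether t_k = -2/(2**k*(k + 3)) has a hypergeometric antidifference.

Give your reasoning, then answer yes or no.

No — negative degree bound, so no certificate f.

Compute t_(k+1)/t_k: get (k + 3)/(2*(k + 4)).
So A=k/2 + 3/2 and B=k + 4, with C=1.
f must satisfy (k/2 + 3/2)·f(k+1) − (k + 3)·f(k) = 1.
d = -1 from the (1,1,0) case.
d = -1 < 0 ⇒ no nonzero polynomial f; not summable.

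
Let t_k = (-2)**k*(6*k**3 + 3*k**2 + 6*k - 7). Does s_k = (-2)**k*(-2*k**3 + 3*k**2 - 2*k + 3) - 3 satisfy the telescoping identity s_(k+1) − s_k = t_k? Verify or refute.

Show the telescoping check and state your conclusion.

Valid — Δs_k = t_k.

s_(k+1) = (-2)**(k + 1)*(-2*k - 2*(k + 1)**3 + 3*(k + 1)**2 + 1) - 3
s_(k+1) − s_k = (-2)**k*(6*k**3 + 3*k**2 + 6*k - 7)
(s_(k+1) − s_k) − t_k = 0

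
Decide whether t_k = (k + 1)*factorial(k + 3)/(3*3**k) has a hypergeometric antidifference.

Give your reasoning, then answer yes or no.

Ratio r(k) = (k + 2)*(k + 4)/(3*(k + 1)).
Gosper form: A/B · C(k+1)/C(k) with A=k/3 + 4/3, B=1, C=k + 1.
f must satisfy (k/3 + 4/3)·f(k+1) − (1)·f(k) = k + 1.
Bound: deg f ≤ 0.
Coefficient equations give f(k) = 3.
Then R = B(k−1)f/C = 3/(k + 1), so s_k = R(k)·t_k = factorial(k + 3)/3**k.
Δs = (k + 1)*factorial(k + 3)/(3*3**k), as required.

Yes. s_k = factorial(k + 3)/3**k.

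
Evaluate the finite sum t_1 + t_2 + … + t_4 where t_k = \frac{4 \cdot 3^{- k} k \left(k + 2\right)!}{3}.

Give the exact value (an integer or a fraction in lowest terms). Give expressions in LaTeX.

Σ = 2024/27

r(k) = (k + 1)*(k + 3)/(3*k) after simplifying.
Take A(k)=k/3 + 1, B(k)=1, C(k)=k.
Solve (k/3 + 1)·f(k+1) − (1)·f(k) = k.
Bound: deg f ≤ 0.
Match coefficients ⇒ f(k) = 3.
Then R = B(k−1)f/C = 3/k, so s_k = R(k)·t_k = 4*factorial(k + 2)/3**k.
s_(k+1) − s_k = 4*k*factorial(k + 2)/(3*3**k) = t_k.
Evaluate s at k=5 and k=1: 2240/27 and 8; difference 2024/27.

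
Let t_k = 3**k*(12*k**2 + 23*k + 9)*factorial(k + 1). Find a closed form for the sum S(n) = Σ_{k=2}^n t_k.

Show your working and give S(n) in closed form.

S(n) = 12*3**n*n*factorial(n + 2) + 3*3**n*factorial(n + 2) - 270

Ratio r(k) = 3*(12*k**3 + 71*k**2 + 138*k + 88)/(12*k**2 + 23*k + 9).
A = 3*k + 6, B = 1, C = k**2 + 23*k/12 + 3/4.
f must satisfy (3*k + 6)·f(k+1) − (1)·f(k) = k**2 + 23*k/12 + 3/4.
From deg A=1, deg B=0, deg C=2: d=1.
Solve for f: f(k) = (4*k - 3)/12 (degree 1 ≤ 1).
So s_k = (B(k−1)f/C)·t_k = ((4*k - 3)/(12*k**2 + 23*k + 9))·t_k = 3**k*(4*k - 3)*factorial(k + 1).
Δs = 3**k*(12*k**2 + 23*k + 9)*factorial(k + 1), as required.
Σ_(k=2)^n t_k = s_(n+1) − s_(2) = (3**(n + 1)*(4*n + 1)*factorial(n + 2)) − (270), i.e. 12*3**n*n*factorial(n + 2) + 3*3**n*factorial(n + 2) - 270.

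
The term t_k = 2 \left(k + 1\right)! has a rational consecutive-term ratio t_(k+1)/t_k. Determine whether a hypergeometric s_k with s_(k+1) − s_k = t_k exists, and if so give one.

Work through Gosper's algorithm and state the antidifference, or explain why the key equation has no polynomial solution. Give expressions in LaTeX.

Compute t_(k+1)/t_k: get k + 2.
Gosper form: A/B · C(k+1)/C(k) with A=k + 2, B=1, C=1.
Key eq: (k + 2)·f(k+1) = (1)·f(k) + (1).
deg f ≤ -1 (via 1,0,0).
Bound -1 < 0, so the key equation has no polynomial solution.

no hypergeometric antidifference exists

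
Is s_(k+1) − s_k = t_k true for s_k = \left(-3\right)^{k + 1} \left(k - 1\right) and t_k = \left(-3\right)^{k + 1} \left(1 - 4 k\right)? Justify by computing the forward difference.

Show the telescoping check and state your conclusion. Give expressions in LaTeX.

valid; difference matches t_k

s_(k+1) = (-3)**(k + 2)*k
s_(k+1) − s_k = (-3)**(k + 1)*(1 - 4*k)
(s_(k+1) − s_k) − t_k = 0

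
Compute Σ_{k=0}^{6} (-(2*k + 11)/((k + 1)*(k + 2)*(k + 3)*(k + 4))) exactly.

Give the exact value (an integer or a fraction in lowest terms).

Σ = -469/720

Compute t_(k+1)/t_k: get (k + 1)*(2*k + 13)/((k + 5)*(2*k + 11)).
Gosper form: A/B · C(k+1)/C(k) with A=k + 1, B=k + 5, C=k + 11/2.
Need (k + 1)·f(k+1) − (k + 4)·f(k) = k + 11/2.
d = 3 from the (1,1,1) case.
Coefficient equations give f(k) = k*(2*k**2 + 12*k + 19)/6.
Get s_k = R·t_k = k*(-2*k**2 - 12*k - 19)/(3*(k + 1)*(k + 2)*(k + 3)) with R(k) = B(k−1)f(k)/C(k) = k*(k + 4)*(2*k**2 + 12*k + 19)/(3*(2*k + 11)).
s_(k+1) − s_k = (-2*k - 11)/(k**4 + 10*k**3 + 35*k**2 + 50*k + 24) = t_k.
Evaluate s at k=7 and k=0: -469/720 and 0; difference -469/720.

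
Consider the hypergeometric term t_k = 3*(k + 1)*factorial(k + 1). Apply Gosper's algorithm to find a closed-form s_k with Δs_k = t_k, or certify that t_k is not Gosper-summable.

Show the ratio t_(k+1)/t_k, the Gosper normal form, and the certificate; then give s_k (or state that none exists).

s_k = 3*factorial(k + 1)

Compute t_(k+1)/t_k: get (k + 2)**2/(k + 1).
Take A(k)=k + 2, B(k)=1, C(k)=k + 1.
Solve (k + 2)·f(k+1) − (1)·f(k) = k + 1.
d = 0 from the (1,0,1) case.
Match coefficients ⇒ f(k) = 1.
Then R = B(k−1)f/C = 1/(k + 1), so s_k = R(k)·t_k = 3*factorial(k + 1).
Δs = 3*(k + 1)*factorial(k + 1), as required.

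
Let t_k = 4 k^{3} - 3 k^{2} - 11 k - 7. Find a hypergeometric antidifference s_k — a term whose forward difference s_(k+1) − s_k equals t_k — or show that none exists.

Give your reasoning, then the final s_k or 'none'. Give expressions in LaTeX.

s_k = k \left(k^{3} - 3 k^{2} - 3 k - 2\right)

Compute t_(k+1)/t_k: get (4*k**3 + 9*k**2 - 5*k - 17)/(4*k**3 - 3*k**2 - 11*k - 7).
Normal form (A,B,C) = (1, 1, k**3 - 3*k**2/4 - 11*k/4 - 7/4).
f must satisfy (1)·f(k+1) − (1)·f(k) = k**3 - 3*k**2/4 - 11*k/4 - 7/4.
Degrees (0,0,3) ⇒ d ≤ 4.
Solve for f: f(k) = k*(k**3 - 3*k**2 - 3*k - 2)/4 (degree 4 ≤ 4).
Certificate R = B(k−1)f/C = k*(k**3 - 3*k**2 - 3*k - 2)/(4*k**3 - 3*k**2 - 11*k - 7) gives s_k = k*(k**3 - 3*k**2 - 3*k - 2).
Δs = 4*k**3 - 3*k**2 - 11*k - 7, as required.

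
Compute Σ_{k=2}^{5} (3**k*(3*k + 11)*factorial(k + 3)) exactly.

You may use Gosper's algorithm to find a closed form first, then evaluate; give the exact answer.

Compute t_(k+1)/t_k: get 3*(k + 4)*(3*k + 14)/(3*k + 11).
Gosper form: A/B · C(k+1)/C(k) with A=3*k + 12, B=1, C=k + 11/3.
Set up (3*k + 12)·f(k+1) − (1)·f(k) − (k + 11/3) = 0.
deg f ≤ 0 (via 1,0,1).
Solving with deg f ≤ 0: f(k) = 1/3.
R(k) = B(k−1)·f(k)/C(k) = 1/(3*k + 11); s_k = R·t_k = 3**k*factorial(k + 3).
Δs = 3**k*(3*k + 11)*factorial(k + 3), as required.
Evaluate s at k=6 and k=2: 264539520 and 1080; difference 264538440.

Σ = 264538440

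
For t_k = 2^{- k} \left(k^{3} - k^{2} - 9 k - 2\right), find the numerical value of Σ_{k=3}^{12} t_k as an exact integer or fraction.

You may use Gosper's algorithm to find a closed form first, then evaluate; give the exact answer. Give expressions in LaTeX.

r(k) = (k**3/2 + k**2 - 4*k - 11/2)/(k**3 - k**2 - 9*k - 2) after simplifying.
Factor: A=1/2; B=1; C=k**3 - k**2 - 9*k - 2.
Need (1/2)·f(k+1) − (1)·f(k) = k**3 - k**2 - 9*k - 2.
Degrees (0,0,3) ⇒ d ≤ 3.
Solving with deg f ≤ 3: f(k) = -2*(k - 1)*(k**2 + 3*k + 1).
Certificate R = B(k−1)f/C = -2*(k - 1)*(k**2 + 3*k + 1)/(k**3 - k**2 - 9*k - 2) gives s_k = 2**(1 - k)*(-k**3 - 2*k**2 + 2*k + 1).
Verify: (k**3 - k**2 - 9*k - 2)/2**k matches t_k.
Σ_(k=3)^(12) t_k = s_(13) − s_(3) = -627/1024 − (-19/2) = 9101/1024.

Σ = 9101/1024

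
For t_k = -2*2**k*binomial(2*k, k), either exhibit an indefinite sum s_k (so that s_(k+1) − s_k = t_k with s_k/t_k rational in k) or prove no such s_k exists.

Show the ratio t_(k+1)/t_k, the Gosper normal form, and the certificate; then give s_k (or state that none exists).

Ratio r(k) = 4*(2*k + 1)/(k + 1).
So A=8*k + 4 and B=k + 1, with C=1.
Set up (8*k + 4)·f(k+1) − (k)·f(k) − (1) = 0.
d = -1 from the (1,1,0) case.
d = -1 < 0 ⇒ no nonzero polynomial f; not summable.

not Gosper-summable; s_k does not exist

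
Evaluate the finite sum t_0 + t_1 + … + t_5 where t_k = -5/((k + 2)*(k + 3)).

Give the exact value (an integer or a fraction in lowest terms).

The ratio is (k + 2)/(k + 4).
Take A(k)=k + 2, B(k)=k + 4, C(k)=1.
Key eq: (k + 2)·f(k+1) = (k + 3)·f(k) + (1).
Degrees (1,1,0) ⇒ d ≤ 1.
Solve for f: f(k) = k/2 (degree 1 ≤ 1).
So s_k = (B(k−1)f/C)·t_k = (k*(k + 3)/2)·t_k = -5*k/(2*k + 4).
Check: Δs_k = -5/(k**2 + 5*k + 6). ✓
Σ_(k=0)^(5) t_k = s_(6) − s_(0) = -15/8 − (0) = -15/8.

Σ = -15/8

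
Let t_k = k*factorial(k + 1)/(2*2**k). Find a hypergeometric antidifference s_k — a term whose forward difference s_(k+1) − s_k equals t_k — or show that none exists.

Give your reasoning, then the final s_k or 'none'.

The ratio is (k + 1)*(k + 2)/(2*k).
Gosper form: A/B · C(k+1)/C(k) with A=k/2 + 1, B=1, C=k.
Solve (k/2 + 1)·f(k+1) − (1)·f(k) = k.
Bound: deg f ≤ 0.
A polynomial solution: f(k) = 2.
Certificate R = B(k−1)f/C = 2/k gives s_k = factorial(k + 1)/2**k.
Δs = k*factorial(k + 1)/(2*2**k), as required.

s_k = factorial(k + 1)/2**k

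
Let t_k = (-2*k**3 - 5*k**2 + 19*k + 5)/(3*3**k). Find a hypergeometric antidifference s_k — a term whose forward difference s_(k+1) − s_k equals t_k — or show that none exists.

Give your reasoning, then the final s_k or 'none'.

s_k = (k**3 + 4*k**2 - 4*k - 2)/3**k

Ratio r(k) = (2*k**3 + 11*k**2 - 3*k - 17)/(3*(2*k**3 + 5*k**2 - 19*k - 5)).
Gosper form: A/B · C(k+1)/C(k) with A=1/3, B=1, C=k**3 + 5*k**2/2 - 19*k/2 - 5/2.
Need (1/3)·f(k+1) − (1)·f(k) = k**3 + 5*k**2/2 - 19*k/2 - 5/2.
Degrees (0,0,3) ⇒ d ≤ 3.
Solving with deg f ≤ 3: f(k) = -3*(k**3 + 4*k**2 - 4*k - 2)/2.
Get s_k = R·t_k = (k**3 + 4*k**2 - 4*k - 2)/3**k with R(k) = B(k−1)f(k)/C(k) = -3*(k**3 + 4*k**2 - 4*k - 2)/(2*k**3 + 5*k**2 - 19*k - 5).
Verify: (-2*k**3 - 5*k**2 + 19*k + 5)/(3*3**k) matches t_k.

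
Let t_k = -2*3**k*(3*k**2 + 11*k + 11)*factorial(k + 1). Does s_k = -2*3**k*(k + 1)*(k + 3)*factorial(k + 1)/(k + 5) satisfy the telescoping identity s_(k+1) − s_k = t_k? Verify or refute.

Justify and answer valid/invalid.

s_(k+1) = -6*3**k*(k + 2)*(k + 4)*factorial(k + 2)/(k + 6)
s_(k+1) − s_k = -2*3**k*(3*k**4 + 38*k**3 + 170*k**2 + 321*k + 222)*factorial(k + 1)/((k + 5)*(k + 6))
(s_(k+1) − s_k) − t_k = 4*3**k*(3*k**3 + 26*k**2 + 65*k + 54)*factorial(k + 1)/((k + 5)*(k + 6))

Invalid: residual 4*3**k*(3*k**3 + 26*k**2 + 65*k + 54)*factorial(k + 1)/((k + 5)*(k + 6)) ≠ 0.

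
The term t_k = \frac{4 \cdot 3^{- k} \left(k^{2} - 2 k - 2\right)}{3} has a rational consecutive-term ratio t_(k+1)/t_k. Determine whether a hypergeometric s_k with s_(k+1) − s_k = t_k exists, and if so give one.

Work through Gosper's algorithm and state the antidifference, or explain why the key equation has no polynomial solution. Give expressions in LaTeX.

s_k = 2 \cdot 3^{- k} \left(- k^{2} + k + 2\right)

t_(k+1)/t_k = (k**2 - 3)/(3*(k**2 - 2*k - 2)).
Normal form (A,B,C) = (1/3, 1, k**2 - 2*k - 2).
Set up (1/3)·f(k+1) − (1)·f(k) − (k**2 - 2*k - 2) = 0.
From deg A=0, deg B=0, deg C=2: d=2.
Solving with deg f ≤ 2: f(k) = -3*(k - 2)*(k + 1)/2.
Then R = B(k−1)f/C = -3*(k - 2)*(k + 1)/(2*(k**2 - 2*k - 2)), so s_k = R(k)·t_k = 2*(-k**2 + k + 2)/3**k.
Δs = 4*(k**2 - 2*k - 2)/(3*3**k), as required.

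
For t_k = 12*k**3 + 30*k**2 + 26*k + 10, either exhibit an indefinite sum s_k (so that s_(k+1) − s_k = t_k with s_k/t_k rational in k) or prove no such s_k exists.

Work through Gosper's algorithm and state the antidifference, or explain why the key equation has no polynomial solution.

Ratio r(k) = (6*k**3 + 33*k**2 + 61*k + 39)/(6*k**3 + 15*k**2 + 13*k + 5).
A = 1, B = 1, C = k**3 + 5*k**2/2 + 13*k/6 + 5/6.
Set up (1)·f(k+1) − (1)·f(k) − (k**3 + 5*k**2/2 + 13*k/6 + 5/6) = 0.
d = 4 from the (0,0,3) case.
Coefficient equations give f(k) = k*(3*k**3 + 4*k**2 + k + 2)/12.
Get s_k = R·t_k = k*(3*k**3 + 4*k**2 + k + 2) with R(k) = B(k−1)f(k)/C(k) = k*(3*k**3 + 4*k**2 + k + 2)/(2*(6*k**3 + 15*k**2 + 13*k + 5)).
Δs = 12*k**3 + 30*k**2 + 26*k + 10, as required.

s_k = k*(3*k**3 + 4*k**2 + k + 2)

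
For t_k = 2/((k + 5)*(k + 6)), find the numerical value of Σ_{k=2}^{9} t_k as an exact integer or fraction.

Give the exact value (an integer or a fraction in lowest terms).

Ratio r(k) = (k + 5)/(k + 7).
Take A(k)=k + 5, B(k)=k + 7, C(k)=1.
Need (k + 5)·f(k+1) − (k + 6)·f(k) = 1.
Degrees (1,1,0) ⇒ d ≤ 1.
Coefficient equations give f(k) = k/5.
Certificate R = B(k−1)f/C = k*(k + 6)/5 gives s_k = 2*k/(5*(k + 5)).
Check: Δs_k = 2/(k**2 + 11*k + 30). ✓
Sum = s_(10) − s_(2); s_(10) = 4/15, s_(2) = 4/35 ⇒ 16/105.

Σ = 16/105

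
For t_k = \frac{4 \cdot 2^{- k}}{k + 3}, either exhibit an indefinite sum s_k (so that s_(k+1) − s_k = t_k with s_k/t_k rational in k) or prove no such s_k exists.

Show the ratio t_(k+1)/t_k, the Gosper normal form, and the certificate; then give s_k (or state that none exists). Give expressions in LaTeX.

none (Gosper's algorithm certifies no s_k)

Compute t_(k+1)/t_k: get (k + 3)/(2*(k + 4)).
Normal form (A,B,C) = (k/2 + 3/2, k + 4, 1).
f must satisfy (k/2 + 3/2)·f(k+1) − (k + 3)·f(k) = 1.
Degrees (1,1,0) ⇒ d ≤ -1.
Bound -1 < 0, so the key equation has no polynomial solution.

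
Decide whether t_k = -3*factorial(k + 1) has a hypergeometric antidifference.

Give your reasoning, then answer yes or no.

No — negative degree bound, so no certificate f.

r(k) = k + 2 after simplifying.
So A=k + 2 and B=1, with C=1.
f must satisfy (k + 2)·f(k+1) − (1)·f(k) = 1.
From deg A=1, deg B=0, deg C=0: d=-1.
Bound -1 < 0, so the key equation has no polynomial solution.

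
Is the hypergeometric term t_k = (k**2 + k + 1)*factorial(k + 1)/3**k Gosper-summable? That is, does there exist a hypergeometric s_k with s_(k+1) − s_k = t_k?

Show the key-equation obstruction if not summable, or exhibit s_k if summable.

Compute t_(k+1)/t_k: get (k + 2)*(k + (k + 1)**2 + 2)/(3*(k**2 + k + 1)).
Gosper form: A/B · C(k+1)/C(k) with A=k/3 + 2/3, B=1, C=k**2 + k + 1.
Key eq: (k/3 + 2/3)·f(k+1) = (1)·f(k) + (k**2 + k + 1).
From deg A=1, deg B=0, deg C=2: d=1.
Solve for f: f(k) = 3*(k + 1) (degree 1 ≤ 1).
Get s_k = R·t_k = 3**(1 - k)*(k + 1)*factorial(k + 1) with R(k) = B(k−1)f(k)/C(k) = 3*(k + 1)/(k**2 + k + 1).
Check: Δs_k = (k**2 + k + 1)*factorial(k + 1)/3**k. ✓

Yes. s_k = 3**(1 - k)*(k + 1)*factorial(k + 1).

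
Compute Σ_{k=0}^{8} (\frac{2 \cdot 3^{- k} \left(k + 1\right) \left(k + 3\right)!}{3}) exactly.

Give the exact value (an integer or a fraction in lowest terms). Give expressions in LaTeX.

Σ = 3941428/81

Ratio r(k) = (k + 2)*(k + 4)/(3*(k + 1)).
Gosper form: A/B · C(k+1)/C(k) with A=k/3 + 4/3, B=1, C=k + 1.
Key eq: (k/3 + 4/3)·f(k+1) = (1)·f(k) + (k + 1).
Degrees (1,0,1) ⇒ d ≤ 0.
Solving with deg f ≤ 0: f(k) = 3.
R(k) = B(k−1)·f(k)/C(k) = 3/(k + 1); s_k = R·t_k = 2*factorial(k + 3)/3**k.
Check: Δs_k = 2*(k + 1)*factorial(k + 3)/(3*3**k). ✓
Sum = s_(9) − s_(0); s_(9) = 3942400/81, s_(0) = 12 ⇒ 3941428/81.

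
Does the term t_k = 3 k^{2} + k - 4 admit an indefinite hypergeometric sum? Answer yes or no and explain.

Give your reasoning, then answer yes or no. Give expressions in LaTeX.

The ratio is k*(3*k + 7)/(3*k**2 + k - 4).
Take A(k)=1, B(k)=1, C(k)=k**2 + k/3 - 4/3.
Need (1)·f(k+1) − (1)·f(k) = k**2 + k/3 - 4/3.
Bound: deg f ≤ 3.
A polynomial solution: f(k) = k*(k**2 - k - 4)/3.
Get s_k = R·t_k = k*(k**2 - k - 4) with R(k) = B(k−1)f(k)/C(k) = k*(k**2 - k - 4)/((k - 1)*(3*k + 4)).
Δs = 3*k**2 + k - 4, as required.

Yes. s_k = k \left(k^{2} - k - 4\right).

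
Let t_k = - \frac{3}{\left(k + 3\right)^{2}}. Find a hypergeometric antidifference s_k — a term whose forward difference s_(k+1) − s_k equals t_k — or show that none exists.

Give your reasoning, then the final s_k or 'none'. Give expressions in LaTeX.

Ratio r(k) = (k + 3)**2/(k + 4)**2.
So A=k**2 + 6*k + 9 and B=k**2 + 8*k + 16, with C=1.
f must satisfy (k**2 + 6*k + 9)·f(k+1) − (k**2 + 6*k + 9)·f(k) = 1.
Bound: deg f ≤ 0.
Put f(k) = c0: A·f(k+1) − B(k−1)·f(k) − C = -1; need -1 = 0 — inconsistent ⇒ no f, not summable.

not Gosper-summable; s_k does not exist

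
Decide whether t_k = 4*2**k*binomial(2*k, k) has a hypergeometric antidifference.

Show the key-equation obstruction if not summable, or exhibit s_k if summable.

No. Not Gosper-summable.

r(k) = 4*(2*k + 1)/(k + 1) after simplifying.
Gosper form: A/B · C(k+1)/C(k) with A=8*k + 4, B=k + 1, C=1.
Set up (8*k + 4)·f(k+1) − (k)·f(k) − (1) = 0.
deg f ≤ -1 (via 1,1,0).
Negative degree bound (-1): no f exists, t_k not Gosper-summable.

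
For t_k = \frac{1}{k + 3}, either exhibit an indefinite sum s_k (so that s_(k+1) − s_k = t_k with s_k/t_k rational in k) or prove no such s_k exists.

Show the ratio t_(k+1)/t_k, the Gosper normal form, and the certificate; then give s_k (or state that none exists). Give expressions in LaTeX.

r(k) = (k + 3)/(k + 4) after simplifying.
Gosper form: A/B · C(k+1)/C(k) with A=k + 3, B=k + 4, C=1.
f must satisfy (k + 3)·f(k+1) − (k + 3)·f(k) = 1.
deg f ≤ 0 (via 1,1,0).
Write f(k) = c0. Then LHS − RHS = -1, requiring -1 = 0: contradictory. No certificate.

no hypergeometric antidifference exists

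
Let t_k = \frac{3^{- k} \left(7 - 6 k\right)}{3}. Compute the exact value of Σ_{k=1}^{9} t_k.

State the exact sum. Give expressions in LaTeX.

Step 1: r(k) = (6*k - 1)/(3*(6*k - 7)).
Gosper form: A/B · C(k+1)/C(k) with A=1/3, B=1, C=k - 7/6.
Key eq: (1/3)·f(k+1) = (1)·f(k) + (k - 7/6).
Degrees (0,0,1) ⇒ d ≤ 1.
Match coefficients ⇒ f(k) = -(3*k - 2)/2.
So s_k = (B(k−1)f/C)·t_k = (-3*(3*k - 2)/(6*k - 7))·t_k = (3*k - 2)/3**k.
s_(k+1) − s_k = (7 - 6*k)/(3*3**k) = t_k.
Σ_(k=1)^(9) t_k = s_(10) − s_(1) = 28/59049 − (1/3) = -19655/59049.

Σ = -19655/59049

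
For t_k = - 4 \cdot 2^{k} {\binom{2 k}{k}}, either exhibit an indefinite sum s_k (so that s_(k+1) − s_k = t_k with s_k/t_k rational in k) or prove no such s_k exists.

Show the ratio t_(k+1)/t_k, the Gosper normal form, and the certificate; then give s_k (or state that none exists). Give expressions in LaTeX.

not Gosper-summable; s_k does not exist

The ratio is 4*(2*k + 1)/(k + 1).
Factor: A=8*k + 4; B=k + 1; C=1.
Key eq: (8*k + 4)·f(k+1) = (k)·f(k) + (1).
From deg A=1, deg B=1, deg C=0: d=-1.
d = -1 < 0 ⇒ no nonzero polynomial f; not summable.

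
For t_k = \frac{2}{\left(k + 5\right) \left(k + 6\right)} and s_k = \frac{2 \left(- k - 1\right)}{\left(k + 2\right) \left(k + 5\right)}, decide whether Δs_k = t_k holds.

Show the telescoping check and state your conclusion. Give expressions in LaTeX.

Invalid: residual \frac{4 \left(- k - 4\right)}{k^{4} + 16 k^{3} + 91 k^{2} + 216 k + 180} ≠ 0.

s_(k+1) = 2*(-k - 2)/((k + 3)*(k + 6))
s_(k+1) − s_k = 2*(k**2 + 3*k - 2)/(k**4 + 16*k**3 + 91*k**2 + 216*k + 180)
(s_(k+1) − s_k) − t_k = 4*(-k - 4)/(k**4 + 16*k**3 + 91*k**2 + 216*k + 180)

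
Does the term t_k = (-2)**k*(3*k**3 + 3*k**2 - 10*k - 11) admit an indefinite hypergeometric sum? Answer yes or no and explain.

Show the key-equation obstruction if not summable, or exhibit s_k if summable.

Step 1: r(k) = 2*(-3*k**3 - 12*k**2 - 5*k + 15)/(3*k**3 + 3*k**2 - 10*k - 11).
A = -2, B = 1, C = k**3 + k**2 - 10*k/3 - 11/3.
Solve (-2)·f(k+1) − (1)·f(k) = k**3 + k**2 - 10*k/3 - 11/3.
Degrees (0,0,3) ⇒ d ≤ 3.
Coefficient equations give f(k) = -(k**3 - k**2 - 4*k - 1)/3.
Certificate R = B(k−1)f/C = -(k**3 - k**2 - 4*k - 1)/(3*k**3 + 3*k**2 - 10*k - 11) gives s_k = (-2)**k*(-k**3 + k**2 + 4*k + 1).
Verify: (-2)**k*(3*k**3 + 3*k**2 - 10*k - 11) matches t_k.

Yes. s_k = (-2)**k*(-k**3 + k**2 + 4*k + 1).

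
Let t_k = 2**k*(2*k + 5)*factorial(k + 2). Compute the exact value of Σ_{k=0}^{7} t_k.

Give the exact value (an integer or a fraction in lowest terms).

Σ = 928972798

t_(k+1)/t_k = 2*(k + 3)*(2*k + 7)/(2*k + 5).
So A=2*k + 6 and B=1, with C=k + 5/2.
Set up (2*k + 6)·f(k+1) − (1)·f(k) − (k + 5/2) = 0.
d = 0 from the (1,0,1) case.
Solving with deg f ≤ 0: f(k) = 1/2.
Certificate R = B(k−1)f/C = 1/(2*k + 5) gives s_k = 2**k*factorial(k + 2).
s_(k+1) − s_k = 2**k*(2*k + 5)*factorial(k + 2) = t_k.
Evaluate s at k=8 and k=0: 928972800 and 2; difference 928972798.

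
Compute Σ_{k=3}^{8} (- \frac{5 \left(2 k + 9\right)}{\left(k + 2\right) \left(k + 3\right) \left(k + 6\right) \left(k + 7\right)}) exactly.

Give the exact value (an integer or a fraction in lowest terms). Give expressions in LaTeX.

Σ = -8/99

r(k) = (k + 2)*(k + 6)*(2*k + 11)/((k + 4)*(k + 8)*(2*k + 9)) after simplifying.
Factor: A=k + 2; B=k + 8; C=k**3 + 27*k**2/2 + 121*k/2 + 90.
Need (k + 2)·f(k+1) − (k + 7)·f(k) = k**3 + 27*k**2/2 + 121*k/2 + 90.
d = 5 from the (1,1,3) case.
Solving with deg f ≤ 5: f(k) = k*(k + 3)*(k + 4)*(k + 5)*(k + 8)/24.
R(k) = B(k−1)·f(k)/C(k) = k*(k + 3)*(k + 7)*(k + 8)/(12*(2*k + 9)); s_k = R·t_k = 5*k*(-k - 8)/(12*(k**2 + 8*k + 12)).
Δs = 5*(-2*k - 9)/(k**4 + 18*k**3 + 113*k**2 + 288*k + 252), as required.
Telescoping: Σ = s_(9) − s_(3) = -17/44 − (-11/36) = -8/99.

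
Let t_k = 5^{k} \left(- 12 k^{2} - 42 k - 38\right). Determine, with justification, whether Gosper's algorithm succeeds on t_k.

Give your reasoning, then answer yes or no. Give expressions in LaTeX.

Yes. s_k = 5^{k} \left(- 3 k^{2} - 3 k - 2\right).

Compute t_(k+1)/t_k: get 5*(6*k**2 + 33*k + 46)/(6*k**2 + 21*k + 19).
Gosper form: A/B · C(k+1)/C(k) with A=5, B=1, C=k**2 + 7*k/2 + 19/6.
Key eq: (5)·f(k+1) = (1)·f(k) + (k**2 + 7*k/2 + 19/6).
d = 2 from the (0,0,2) case.
Solving with deg f ≤ 2: f(k) = (3*k**2 + 3*k + 2)/12.
R(k) = B(k−1)·f(k)/C(k) = (3*k**2 + 3*k + 2)/(2*(6*k**2 + 21*k + 19)); s_k = R·t_k = 5**k*(-3*k**2 - 3*k - 2).
s_(k+1) − s_k = 5**k*(-12*k**2 - 42*k - 38) = t_k.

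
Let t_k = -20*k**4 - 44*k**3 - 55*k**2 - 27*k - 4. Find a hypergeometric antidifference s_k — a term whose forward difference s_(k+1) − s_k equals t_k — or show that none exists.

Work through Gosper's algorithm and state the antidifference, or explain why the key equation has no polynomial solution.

r(k) = (20*k**4 + 124*k**3 + 307*k**2 + 349*k + 150)/(20*k**4 + 44*k**3 + 55*k**2 + 27*k + 4) after simplifying.
Take A(k)=1, B(k)=1, C(k)=k**4 + 11*k**3/5 + 11*k**2/4 + 27*k/20 + 1/5.
Solve (1)·f(k+1) − (1)·f(k) = k**4 + 11*k**3/5 + 11*k**2/4 + 27*k/20 + 1/5.
Degrees (0,0,4) ⇒ d ≤ 5.
Match coefficients ⇒ f(k) = k*(4*k**4 + k**3 + 3*k**2 - 3*k - 1)/20.
Then R = B(k−1)f/C = k*(4*k**4 + k**3 + 3*k**2 - 3*k - 1)/((2*k + 1)*(10*k**3 + 17*k**2 + 19*k + 4)), so s_k = R(k)·t_k = k*(-4*k**4 - k**3 - 3*k**2 + 3*k + 1).
Δs = -20*k**4 - 44*k**3 - 55*k**2 - 27*k - 4, as required.

s_k = k*(-4*k**4 - k**3 - 3*k**2 + 3*k + 1)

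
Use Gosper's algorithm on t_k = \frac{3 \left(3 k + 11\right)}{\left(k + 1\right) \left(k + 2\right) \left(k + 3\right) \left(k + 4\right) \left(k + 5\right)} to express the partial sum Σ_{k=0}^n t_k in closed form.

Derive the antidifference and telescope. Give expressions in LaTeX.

Ratio r(k) = (k + 1)*(3*k + 14)/((k + 6)*(3*k + 11)).
Normal form (A,B,C) = (k + 1, k + 6, k + 11/3).
Need (k + 1)·f(k+1) − (k + 5)·f(k) = k + 11/3.
From deg A=1, deg B=1, deg C=1: d=4.
A polynomial solution: f(k) = k*(k + 3)*(k**2 + 7*k + 14)/24.
Certificate R = B(k−1)f/C = k*(k + 3)*(k + 5)*(k**2 + 7*k + 14)/(8*(3*k + 11)) gives s_k = 3*k*(k**2 + 7*k + 14)/(8*(k**3 + 7*k**2 + 14*k + 8)).
Verify: 3*(3*k + 11)/(k**5 + 15*k**4 + 85*k**3 + 225*k**2 + 274*k + 120) matches t_k.
Evaluate: s_(n+1) = 3*(n**3 + 10*n**2 + 31*n + 22)/(8*(n**3 + 10*n**2 + 31*n + 30)); subtract s_(0) = 0 ⇒ S(n) = 3*(n**3 + 10*n**2 + 31*n + 22)/(8*(n**3 + 10*n**2 + 31*n + 30)).

S(n) = \frac{3 \left(n^{3} + 10 n^{2} + 31 n + 22\right)}{8 \left(n^{3} + 10 n^{2} + 31 n + 30\right)}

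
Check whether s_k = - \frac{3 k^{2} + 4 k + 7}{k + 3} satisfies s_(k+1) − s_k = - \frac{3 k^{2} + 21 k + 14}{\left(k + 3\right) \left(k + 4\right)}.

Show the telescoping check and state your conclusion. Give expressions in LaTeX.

s_(k+1) = (-3*k**2 - 10*k - 14)/(k + 4)
s_(k+1) − s_k = (-3*k**2 - 21*k - 14)/(k**2 + 7*k + 12)
(s_(k+1) − s_k) − t_k = 0

Valid — Δs_k = t_k.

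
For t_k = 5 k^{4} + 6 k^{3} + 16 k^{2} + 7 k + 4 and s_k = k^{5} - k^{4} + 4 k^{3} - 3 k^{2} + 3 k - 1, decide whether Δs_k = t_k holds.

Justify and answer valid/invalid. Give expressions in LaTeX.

valid; difference matches t_k

s_(k+1) = k**5 + 4*k**4 + 10*k**3 + 13*k**2 + 10*k + 3
s_(k+1) − s_k = 5*k**4 + 6*k**3 + 16*k**2 + 7*k + 4
(s_(k+1) − s_k) − t_k = 0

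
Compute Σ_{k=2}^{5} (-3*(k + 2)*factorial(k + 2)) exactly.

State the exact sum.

Compute t_(k+1)/t_k: get (k + 3)**2/(k + 2).
Gosper form: A/B · C(k+1)/C(k) with A=k + 3, B=1, C=k + 2.
Set up (k + 3)·f(k+1) − (1)·f(k) − (k + 2) = 0.
From deg A=1, deg B=0, deg C=1: d=0.
A polynomial solution: f(k) = 1.
So s_k = (B(k−1)f/C)·t_k = (1/(k + 2))·t_k = -3*factorial(k + 2).
Δs = -3*(k + 2)*factorial(k + 2), as required.
Sum = s_(6) − s_(2); s_(6) = -120960, s_(2) = -72 ⇒ -120888.

Σ = -120888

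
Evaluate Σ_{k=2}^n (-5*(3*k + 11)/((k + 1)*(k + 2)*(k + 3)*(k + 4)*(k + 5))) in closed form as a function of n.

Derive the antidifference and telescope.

S(n) = 5*(-n**3 - 10*n**2 - 31*n + 42)/(72*(n**3 + 10*n**2 + 31*n + 30))

The ratio is (k + 1)*(3*k + 14)/((k + 6)*(3*k + 11)).
So A=k + 1 and B=k + 6, with C=k + 11/3.
f must satisfy (k + 1)·f(k+1) − (k + 5)·f(k) = k + 11/3.
Bound: deg f ≤ 4.
Match coefficients ⇒ f(k) = k*(k + 3)*(k**2 + 7*k + 14)/24.
Certificate R = B(k−1)f/C = k*(k + 3)*(k + 5)*(k**2 + 7*k + 14)/(8*(3*k + 11)) gives s_k = 5*k*(-k**2 - 7*k - 14)/(8*(k**3 + 7*k**2 + 14*k + 8)).
Check: Δs_k = 5*(-3*k - 11)/(k**5 + 15*k**4 + 85*k**3 + 225*k**2 + 274*k + 120). ✓
Σ_(k=2)^n t_k = s_(n+1) − s_(2) = (5*(-n**3 - 10*n**2 - 31*n - 22)/(8*(n**3 + 10*n**2 + 31*n + 30))) − (-5/9), i.e. 5*(-n**3 - 10*n**2 - 31*n + 42)/(72*(n**3 + 10*n**2 + 31*n + 30)).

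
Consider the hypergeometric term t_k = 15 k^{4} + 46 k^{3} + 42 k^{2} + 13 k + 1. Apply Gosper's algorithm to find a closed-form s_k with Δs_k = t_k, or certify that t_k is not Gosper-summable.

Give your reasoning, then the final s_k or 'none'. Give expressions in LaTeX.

Step 1: r(k) = (15*k**4 + 106*k**3 + 270*k**2 + 295*k + 117)/(15*k**4 + 46*k**3 + 42*k**2 + 13*k + 1).
Take A(k)=1, B(k)=1, C(k)=k**4 + 46*k**3/15 + 14*k**2/5 + 13*k/15 + 1/15.
f must satisfy (1)·f(k+1) − (1)·f(k) = k**4 + 46*k**3/15 + 14*k**2/5 + 13*k/15 + 1/15.
d = 5 from the (0,0,4) case.
Solving with deg f ≤ 5: f(k) = k*(3*k**4 + 4*k**3 - 4*k**2 - 3*k + 1)/15.
So s_k = (B(k−1)f/C)·t_k = (k*(3*k**4 + 4*k**3 - 4*k**2 - 3*k + 1)/(15*k**4 + 46*k**3 + 42*k**2 + 13*k + 1))·t_k = k*(3*k**4 + 4*k**3 - 4*k**2 - 3*k + 1).
Check: Δs_k = 15*k**4 + 46*k**3 + 42*k**2 + 13*k + 1. ✓

s_k = k \left(3 k^{4} + 4 k^{3} - 4 k^{2} - 3 k + 1\right)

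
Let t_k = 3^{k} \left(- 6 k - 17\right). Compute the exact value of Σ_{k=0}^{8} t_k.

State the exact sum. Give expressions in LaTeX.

Step 1: r(k) = 3*(6*k + 23)/(6*k + 17).
Normal form (A,B,C) = (3, 1, k + 17/6).
f must satisfy (3)·f(k+1) − (1)·f(k) = k + 17/6.
d = 1 from the (0,0,1) case.
Solve for f: f(k) = (3*k + 4)/6 (degree 1 ≤ 1).
R(k) = B(k−1)·f(k)/C(k) = (3*k + 4)/(6*k + 17); s_k = R·t_k = 3**k*(-3*k - 4).
Verify: 3**k*(-6*k - 17) matches t_k.
Telescoping: Σ = s_(9) − s_(0) = -610173 − (-4) = -610169.

Σ = -610169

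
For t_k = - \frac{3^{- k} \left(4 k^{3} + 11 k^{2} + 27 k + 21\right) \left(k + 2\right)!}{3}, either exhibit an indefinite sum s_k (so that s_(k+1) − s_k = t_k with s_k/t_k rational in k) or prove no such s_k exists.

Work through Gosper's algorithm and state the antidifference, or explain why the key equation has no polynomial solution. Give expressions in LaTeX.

Ratio r(k) = (4*k**4 + 35*k**3 + 130*k**2 + 246*k + 189)/(3*(4*k**3 + 11*k**2 + 27*k + 21)).
Normal form (A,B,C) = (k/3 + 1, 1, k**3 + 11*k**2/4 + 27*k/4 + 21/4).
Need (k/3 + 1)·f(k+1) − (1)·f(k) = k**3 + 11*k**2/4 + 27*k/4 + 21/4.
Bound: deg f ≤ 2.
Solving with deg f ≤ 2: f(k) = 3*(4*k**2 + 3*k - 4)/4.
Certificate R = B(k−1)f/C = 3*(4*k**2 + 3*k - 4)/(4*k**3 + 11*k**2 + 27*k + 21) gives s_k = -(4*k**2 + 3*k - 4)*factorial(k + 2)/3**k.
Verify: -(4*k**3 + 11*k**2 + 27*k + 21)*factorial(k + 2)/(3*3**k) matches t_k.

s_k = - 3^{- k} \left(4 k^{2} + 3 k - 4\right) \left(k + 2\right)!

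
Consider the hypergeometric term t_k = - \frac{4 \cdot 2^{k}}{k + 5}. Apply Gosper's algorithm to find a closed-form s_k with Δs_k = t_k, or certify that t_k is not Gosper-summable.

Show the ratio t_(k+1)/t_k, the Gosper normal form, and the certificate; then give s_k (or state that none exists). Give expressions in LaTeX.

r(k) = 2*(k + 5)/(k + 6) after simplifying.
A = 2*k + 10, B = k + 6, C = 1.
Set up (2*k + 10)·f(k+1) − (k + 5)·f(k) − (1) = 0.
deg f ≤ -1 (via 1,1,0).
deg f ≤ -1 is impossible — no certificate.

no hypergeometric antidifference exists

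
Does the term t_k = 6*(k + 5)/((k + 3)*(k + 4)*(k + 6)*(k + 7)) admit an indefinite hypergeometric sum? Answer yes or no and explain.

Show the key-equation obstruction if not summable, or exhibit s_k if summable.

Yes. s_k = k*(k + 9)/(6*(k**2 + 9*k + 18)).

r(k) = (k + 3)*(k + 6)**2/((k + 5)**2*(k + 8)) after simplifying.
Take A(k)=k + 3, B(k)=k + 8, C(k)=k**2 + 10*k + 25.
Solve (k + 3)·f(k+1) − (k + 7)·f(k) = k**2 + 10*k + 25.
Bound: deg f ≤ 4.
Solve for f: f(k) = k*(k + 4)*(k + 5)*(k + 9)/36 (degree 4 ≤ 4).
So s_k = (B(k−1)f/C)·t_k = (k*(k + 4)*(k + 7)*(k + 9)/(36*(k + 5)))·t_k = k*(k + 9)/(6*(k**2 + 9*k + 18)).
Δs = 6*(k + 5)/(k**4 + 20*k**3 + 145*k**2 + 450*k + 504), as required.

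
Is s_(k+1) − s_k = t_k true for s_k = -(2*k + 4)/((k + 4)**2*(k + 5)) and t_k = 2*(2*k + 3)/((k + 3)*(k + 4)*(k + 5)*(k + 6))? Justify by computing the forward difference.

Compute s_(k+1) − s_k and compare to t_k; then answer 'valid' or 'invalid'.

Invalid: residual 2*(-3*k**2 - 19*k - 24)/(k**6 + 27*k**5 + 301*k**4 + 1773*k**3 + 5818*k**2 + 10080*k + 7200) ≠ 0.

s_(k+1) = 2*(-k - 3)/((k + 5)**2*(k + 6))
s_(k+1) − s_k = 4*(k**2 + 6*k + 6)/(k**5 + 24*k**4 + 229*k**3 + 1086*k**2 + 2560*k + 2400)
(s_(k+1) − s_k) − t_k = 2*(-3*k**2 - 19*k - 24)/(k**6 + 27*k**5 + 301*k**4 + 1773*k**3 + 5818*k**2 + 10080*k + 7200)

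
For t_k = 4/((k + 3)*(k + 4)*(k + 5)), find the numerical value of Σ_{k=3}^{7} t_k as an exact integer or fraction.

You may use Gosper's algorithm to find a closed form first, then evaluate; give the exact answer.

Step 1: r(k) = (k + 3)/(k + 6).
Normal form (A,B,C) = (k + 3, k + 6, 1).
f must satisfy (k + 3)·f(k+1) − (k + 5)·f(k) = 1.
Bound: deg f ≤ 2.
Solve for f: f(k) = k*(k + 7)/24 (degree 2 ≤ 2).
R(k) = B(k−1)·f(k)/C(k) = k*(k + 5)*(k + 7)/24; s_k = R·t_k = k*(k + 7)/(6*(k + 3)*(k + 4)).
Check: Δs_k = 4/(k**3 + 12*k**2 + 47*k + 60). ✓
Telescoping: Σ = s_(8) − s_(3) = 5/33 − (5/42) = 5/154.

Σ = 5/154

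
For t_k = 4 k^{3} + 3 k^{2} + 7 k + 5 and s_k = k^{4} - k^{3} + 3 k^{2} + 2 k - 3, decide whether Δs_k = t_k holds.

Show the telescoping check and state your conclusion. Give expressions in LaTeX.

s_(k+1) = k**4 + 3*k**3 + 6*k**2 + 9*k + 2
s_(k+1) − s_k = 4*k**3 + 3*k**2 + 7*k + 5
(s_(k+1) − s_k) − t_k = 0

valid; difference matches t_k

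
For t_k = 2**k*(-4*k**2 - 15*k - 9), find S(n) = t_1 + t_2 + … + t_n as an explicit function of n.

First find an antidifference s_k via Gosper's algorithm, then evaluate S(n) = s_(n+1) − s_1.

Step 1: r(k) = 2*(4*k**2 + 23*k + 28)/(4*k**2 + 15*k + 9).
Factor: A=2; B=1; C=k**2 + 15*k/4 + 9/4.
Solve (2)·f(k+1) − (1)·f(k) = k**2 + 15*k/4 + 9/4.
d = 2 from the (0,0,2) case.
Solving with deg f ≤ 2: f(k) = (4*k**2 - k + 3)/4.
Get s_k = R·t_k = 2**k*(-4*k**2 + k - 3) with R(k) = B(k−1)f(k)/C(k) = (4*k**2 - k + 3)/((k + 3)*(4*k + 3)).
s_(k+1) − s_k = 2**k*(-4*k**2 - 15*k - 9) = t_k.
Σ_(k=1)^n t_k = s_(n+1) − s_(1) = (2**(n + 1)*(-4*n**2 - 7*n - 6)) − (-12), i.e. -8*2**n*n**2 - 14*2**n*n - 12*2**n + 12.

S(n) = -8*2**n*n**2 - 14*2**n*n - 12*2**n + 12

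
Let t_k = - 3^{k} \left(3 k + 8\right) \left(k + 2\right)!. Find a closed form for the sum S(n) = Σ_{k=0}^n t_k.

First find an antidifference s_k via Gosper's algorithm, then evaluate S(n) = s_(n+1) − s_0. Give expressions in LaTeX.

S(n) = - 3 \cdot 3^{n} \left(n + 3\right)! + 2

r(k) = 3*(k + 3)*(3*k + 11)/(3*k + 8) after simplifying.
So A=3*k + 9 and B=1, with C=k + 8/3.
Set up (3*k + 9)·f(k+1) − (1)·f(k) − (k + 8/3) = 0.
From deg A=1, deg B=0, deg C=1: d=0.
Coefficient equations give f(k) = 1/3.
Certificate R = B(k−1)f/C = 1/(3*k + 8) gives s_k = -3**k*factorial(k + 2).
Verify: -3**k*(3*k + 8)*factorial(k + 2) matches t_k.
Σ_(k=0)^n t_k = s_(n+1) − s_(0) = (-3**(n + 1)*factorial(n + 3)) − (-2), i.e. -3*3**n*factorial(n + 3) + 2.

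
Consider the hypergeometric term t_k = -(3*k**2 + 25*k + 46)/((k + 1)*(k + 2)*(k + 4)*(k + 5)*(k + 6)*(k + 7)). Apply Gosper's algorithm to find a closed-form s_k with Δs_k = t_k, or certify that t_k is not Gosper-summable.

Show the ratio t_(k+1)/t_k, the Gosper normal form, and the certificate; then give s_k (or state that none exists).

s_k = k*(-k**2 - 11*k - 34)/(24*(k**3 + 11*k**2 + 34*k + 24))

r(k) = (k + 1)*(k + 4)*(25*k + 3*(k + 1)**2 + 71)/((k + 3)*(k + 8)*(3*k**2 + 25*k + 46)) after simplifying.
Take A(k)=k + 1, B(k)=k + 8, C(k)=k**3 + 34*k**2/3 + 121*k/3 + 46.
Set up (k + 1)·f(k+1) − (k + 7)·f(k) − (k**3 + 34*k**2/3 + 121*k/3 + 46) = 0.
From deg A=1, deg B=1, deg C=3: d=6.
Solving with deg f ≤ 6: f(k) = k*(k + 2)*(k + 3)*(k + 5)*(k**2 + 11*k + 34)/72.
So s_k = (B(k−1)f/C)·t_k = (k*(k + 2)*(k + 5)*(k + 7)*(k**2 + 11*k + 34)/(24*(3*k**2 + 25*k + 46)))·t_k = k*(-k**2 - 11*k - 34)/(24*(k**3 + 11*k**2 + 34*k + 24)).
s_(k+1) − s_k = (-3*k**2 - 25*k - 46)/(k**6 + 25*k**5 + 247*k**4 + 1219*k**3 + 3112*k**2 + 3796*k + 1680) = t_k.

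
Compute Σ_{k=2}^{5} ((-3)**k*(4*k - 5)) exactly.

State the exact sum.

Σ = -2916

r(k) = 3*(1 - 4*k)/(4*k - 5) after simplifying.
Gosper form: A/B · C(k+1)/C(k) with A=-3, B=1, C=k - 5/4.
Set up (-3)·f(k+1) − (1)·f(k) − (k - 5/4) = 0.
From deg A=0, deg B=0, deg C=1: d=1.
Match coefficients ⇒ f(k) = -(k - 2)/4.
Then R = B(k−1)f/C = -(k - 2)/(4*k - 5), so s_k = R(k)·t_k = (-3)**k*(2 - k).
Verify: (-3)**k*(4*k - 5) matches t_k.
Sum = s_(6) − s_(2); s_(6) = -2916, s_(2) = 0 ⇒ -2916.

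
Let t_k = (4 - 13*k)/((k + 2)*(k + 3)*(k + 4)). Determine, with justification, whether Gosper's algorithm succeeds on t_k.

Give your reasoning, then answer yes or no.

Yes. s_k = k*(23 - 11*k)/(6*(k + 2)*(k + 3)).

Compute t_(k+1)/t_k: get (k + 2)*(13*k + 9)/((k + 5)*(13*k - 4)).
Gosper form: A/B · C(k+1)/C(k) with A=k + 2, B=k + 5, C=k - 4/13.
Solve (k + 2)·f(k+1) − (k + 4)·f(k) = k - 4/13.
Bound: deg f ≤ 2.
Solving with deg f ≤ 2: f(k) = k*(11*k - 23)/78.
Get s_k = R·t_k = k*(23 - 11*k)/(6*(k + 2)*(k + 3)) with R(k) = B(k−1)f(k)/C(k) = k*(k + 4)*(11*k - 23)/(6*(13*k - 4)).
Δs = (4 - 13*k)/(k**3 + 9*k**2 + 26*k + 24), as required.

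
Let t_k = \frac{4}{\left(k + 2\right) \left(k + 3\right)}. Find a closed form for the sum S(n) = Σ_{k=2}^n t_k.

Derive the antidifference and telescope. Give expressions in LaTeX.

The ratio is (k + 2)/(k + 4).
Normal form (A,B,C) = (k + 2, k + 4, 1).
Key eq: (k + 2)·f(k+1) = (k + 3)·f(k) + (1).
deg f ≤ 1 (via 1,1,0).
Solve for f: f(k) = k/2 (degree 1 ≤ 1).
Then R = B(k−1)f/C = k*(k + 3)/2, so s_k = R(k)·t_k = 2*k/(k + 2).
s_(k+1) − s_k = 4/(k**2 + 5*k + 6) = t_k.
s_(n+1) = 2*(n + 1)/(n + 3) and s_(2) = 1, so S(n) = (n - 1)/(n + 3).

S(n) = \frac{n - 1}{n + 3}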